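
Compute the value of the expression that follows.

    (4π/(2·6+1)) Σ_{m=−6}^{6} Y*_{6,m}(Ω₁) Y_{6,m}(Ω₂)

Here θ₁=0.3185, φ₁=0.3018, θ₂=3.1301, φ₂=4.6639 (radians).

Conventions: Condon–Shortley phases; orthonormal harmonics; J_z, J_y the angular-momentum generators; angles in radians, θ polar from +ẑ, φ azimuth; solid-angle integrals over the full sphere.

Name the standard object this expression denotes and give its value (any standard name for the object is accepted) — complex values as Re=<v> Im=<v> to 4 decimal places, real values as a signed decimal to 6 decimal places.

Legendre polynomial (addition theorem), +0.198036

This sum is the spherical-harmonic addition theorem: it equals the Legendre polynomial P_l(cos γ) of the angle γ between the two directions.
Summing Y*_{l m}(θ₁,φ₁)·Y_{l m}(θ₂,φ₂) over m ∈ [−6, 6]; prefactor 4π/(2·6+1) = 0.966644:
  m=-6: (-0.000108+0.000442i) × (-0.000000-0.000000i) = +0.000000-0.000000i  (running Σ = +0.000000-0.000000i)
  m=-5: (+0.000296+0.004776i) × (+0.000000-0.000000i) = +0.000000+0.000000i  (running Σ = +0.000000+0.000000i)
  m=-4: (+0.010884+0.028605i) × (+0.000000+0.000000i) = +0.000000+0.000000i  (running Σ = +0.000000+0.000000i)
  m=-3: (+0.081170+0.103429i) × (-0.000001+0.000008i) = -0.000001+0.000001i  (running Σ = -0.000001+0.000001i)
  m=-2: (+0.305284+0.210473i) × (-0.000685-0.000067i) = -0.000195-0.000164i  (running Σ = -0.000196-0.000164i)
  m=-1: (+0.560014+0.174338i) × (+0.001835-0.037807i) = +0.007619-0.020853i  (running Σ = +0.007423-0.021017i)
  m=0: (+0.187087-0.000000i) × (+1.015697+0.000000i) = +0.190024+0.000000i  (running Σ = +0.197447-0.021017i)
  m=1: (-0.560014+0.174338i) × (-0.001835-0.037807i) = +0.007619+0.020853i  (running Σ = +0.205066-0.000164i)
  m=2: (+0.305284-0.210473i) × (-0.000685+0.000067i) = -0.000195+0.000164i  (running Σ = +0.204871+0.000001i)
  m=3: (-0.081170+0.103429i) × (+0.000001+0.000008i) = -0.000001-0.000001i  (running Σ = +0.204870+0.000000i)
  m=4: (+0.010884-0.028605i) × (+0.000000-0.000000i) = +0.000000-0.000000i  (running Σ = +0.204870+0.000000i)
  m=5: (-0.000296+0.004776i) × (-0.000000-0.000000i) = +0.000000-0.000000i  (running Σ = +0.204870-0.000000i)
  m=6: (-0.000108-0.000442i) × (-0.000000+0.000000i) = +0.000000+0.000000i  (running Σ = +0.204870-0.000000i)
Σ over m = +0.204870-0.000000i; ×(4π/13) → +0.198036-0.000000i. Real part: 0.198036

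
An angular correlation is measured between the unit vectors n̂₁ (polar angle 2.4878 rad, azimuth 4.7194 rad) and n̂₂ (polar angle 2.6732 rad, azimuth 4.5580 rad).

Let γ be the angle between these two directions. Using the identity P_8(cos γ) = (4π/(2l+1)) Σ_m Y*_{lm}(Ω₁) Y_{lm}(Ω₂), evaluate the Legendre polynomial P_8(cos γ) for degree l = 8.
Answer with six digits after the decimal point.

Addition theorem: P_8(cos γ) = (4π/17) Σ_m Y*_{lm}(Ω₁) Y_{lm}(Ω₂), m = −8…8:
  m=-8: (0.009635, 0.000541) × (0.000293, 0.000840) = (0.000002, 0.000008)  (running Σ = (0.000002, 0.000008))
  m=-7: (0.002472, -0.050320) × (-0.006204, 0.003309) = (0.000151, 0.000320)  (running Σ = (0.000154, 0.000329))
  m=-6: (-0.160877, -0.006771) × (-0.020950, -0.027877) = (0.003182, 0.004627)  (running Σ = (0.003335, 0.004955))
  m=-5: (-0.012146, 0.346334) × (0.084875, -0.087190) = (0.029166, 0.030454)  (running Σ = (0.032501, 0.035409))
  m=-4: (0.482311, 0.013530) × (0.246360, 0.174971) = (0.116455, 0.087724)  (running Σ = (0.148956, 0.123133))
  m=-3: (0.006893, -0.327690) × (-0.224979, 0.450500) = (0.146073, 0.076829)  (running Σ = (0.295029, 0.199962))
  m=-2: (0.144101, 0.002021) × (-0.425808, -0.135825) = (-0.061085, -0.020433)  (running Σ = (0.233944, 0.179529))
  m=-1: (0.002862, -0.408174) × (-0.010244, 0.065821) = (0.026837, 0.004370)  (running Σ = (0.260782, 0.183899))
  m=0: (0.016533, -0.000000) × (-0.471728, 0.000000) = (-0.007799, 0.000000)  (running Σ = (0.252982, 0.183899))
  m=1: (-0.002862, -0.408174) × (0.010244, 0.065821) = (0.026837, -0.004370)  (running Σ = (0.279820, 0.179529))
  m=2: (0.144101, -0.002021) × (-0.425808, 0.135825) = (-0.061085, 0.020433)  (running Σ = (0.218735, 0.199962))
  m=3: (-0.006893, -0.327690) × (0.224979, 0.450500) = (0.146073, -0.076829)  (running Σ = (0.364808, 0.123133))
  m=4: (0.482311, -0.013530) × (0.246360, -0.174971) = (0.116455, -0.087724)  (running Σ = (0.481263, 0.035409))
  m=5: (0.012146, 0.346334) × (-0.084875, -0.087190) = (0.029166, -0.030454)  (running Σ = (0.510429, 0.004955))
  m=6: (-0.160877, 0.006771) × (-0.020950, 0.027877) = (0.003182, -0.004627)  (running Σ = (0.513610, 0.000329))
  m=7: (-0.002472, -0.050320) × (0.006204, 0.003309) = (0.000151, -0.000320)  (running Σ = (0.513762, 0.000008))
  m=8: (0.009635, -0.000541) × (0.000293, -0.000840) = (0.000002, -0.000008)  (running Σ = (0.513764, -0.000000))
Accumulated sum (0.513764, -0.000000); after 4π/(2l+1) scaling, (0.379773, -0.000000) ⇒ P_8 = 0.379773

0.379773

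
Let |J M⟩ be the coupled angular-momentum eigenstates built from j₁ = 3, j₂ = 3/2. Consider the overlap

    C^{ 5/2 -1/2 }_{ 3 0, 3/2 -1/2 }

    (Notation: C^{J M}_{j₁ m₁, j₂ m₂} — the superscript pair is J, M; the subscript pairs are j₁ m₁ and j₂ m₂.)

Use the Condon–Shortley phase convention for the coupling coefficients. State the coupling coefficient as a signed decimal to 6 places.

-0.414039  (= −√(6/35))

j₁+j₂−J=2  J+j₁−j₂=4  J−j₁+j₂=1  j₁+j₂+J+1=8
(j₁±m₁, j₂±m₂, J±M) = (3,3,1,2,2,3)
P² = 216/35
sum k=0..1:
  [0] +1/12 = 1/12
  [1] −1/4 = -1/4
S = -1/6
C² = P²·S² = 6/35 ; C = -0.414039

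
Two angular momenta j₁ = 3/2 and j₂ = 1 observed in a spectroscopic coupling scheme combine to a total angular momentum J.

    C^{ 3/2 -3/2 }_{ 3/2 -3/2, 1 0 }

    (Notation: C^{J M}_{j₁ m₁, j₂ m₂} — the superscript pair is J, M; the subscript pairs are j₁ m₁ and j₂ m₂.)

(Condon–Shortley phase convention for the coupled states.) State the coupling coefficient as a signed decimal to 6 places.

√[4·1!2!1!/5! · 0!3!1!1!0!3!] = √(12/5)
  +(−1)^1/∏(1,0,2,0,0,1)! = -1/2  (running -1/2)
⟨..|..⟩ = √(12/5)·(-1/2) = -0.774597

−√(3/5) = -0.774597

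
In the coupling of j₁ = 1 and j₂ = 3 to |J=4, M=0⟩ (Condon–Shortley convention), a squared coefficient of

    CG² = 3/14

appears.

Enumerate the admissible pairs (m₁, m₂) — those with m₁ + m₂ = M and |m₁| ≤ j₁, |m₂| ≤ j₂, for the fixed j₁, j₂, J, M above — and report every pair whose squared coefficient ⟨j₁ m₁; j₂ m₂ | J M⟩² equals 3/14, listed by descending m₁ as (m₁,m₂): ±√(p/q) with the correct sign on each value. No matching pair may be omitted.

(1,-1): +√(3/14); (-1,1): +√(3/14)

Admissible pairs with m₁+m₂ = M = 0: (-1,1), (0,0), (1,-1)
  (m₁,m₂)=(1,-1): CG² = 3/14, CG = +√(3/14)   ← matches the target
  (m₁,m₂)=(0,0): CG² = 4/7, CG = +√(4/7)
  (m₁,m₂)=(-1,1): CG² = 3/14, CG = +√(3/14)   ← matches the target
Pairs with CG² = 3/14: (1,-1): +√(3/14); (-1,1): +√(3/14)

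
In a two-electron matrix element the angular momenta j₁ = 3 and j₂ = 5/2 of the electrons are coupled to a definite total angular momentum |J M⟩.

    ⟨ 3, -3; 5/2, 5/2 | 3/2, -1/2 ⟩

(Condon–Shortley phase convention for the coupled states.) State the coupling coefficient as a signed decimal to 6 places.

j₁+j₂−J=4  J+j₁−j₂=2  J−j₁+j₂=1  j₁+j₂+J+1=8
(j₁±m₁, j₂±m₂, J±M) = (0,6,5,0,1,2)
P² = 5760/7
sum k=4..4:
  [4] +1/48 = 1/48
S = 1/48
C² = P²·S² = 5/14 ; C = +0.597614

+0.597614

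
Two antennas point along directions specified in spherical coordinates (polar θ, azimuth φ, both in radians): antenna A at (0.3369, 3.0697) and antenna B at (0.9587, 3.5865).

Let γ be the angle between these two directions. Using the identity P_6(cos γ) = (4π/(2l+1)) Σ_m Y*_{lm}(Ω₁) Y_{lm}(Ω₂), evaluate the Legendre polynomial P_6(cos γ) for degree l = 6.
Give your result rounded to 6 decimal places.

Term-by-term m-sum for l=6 (normalisation 4π/13 = 0.966644):
  [-6]  conj(Y_{6,-6})(Ω₁) = 0.00057 - 0.00026j ; Y_{6,-6}(Ω₂) = -0.12931 - 0.06604j ; Δ = -0.00009 - 0.00000j
  [-5]  conj(Y_{6,-5})(Ω₁) = -0.00584 + 0.00219j ; Y_{6,-5}(Ω₂) = 0.21475 + 0.28031j ; Δ = -0.00187 - 0.00116j
  [-4]  conj(Y_{6,-4})(Ω₁) = 0.03594 - 0.01063j ; Y_{6,-4}(Ω₂) = -0.08734 - 0.41214j ; Δ = -0.00752 - 0.01388j
  [-3]  conj(Y_{6,-3})(Ω₁) = -0.14746 + 0.03231j ; Y_{6,-3}(Ω₂) = -0.03031 + 0.12601j ; Δ = 0.00040 - 0.01956j
  [-2]  conj(Y_{6,-2})(Ω₁) = 0.39269 - 0.05686j ; Y_{6,-2}(Ω₂) = -0.18484 + 0.22811j ; Δ = -0.05961 + 0.10009j
  [-1]  conj(Y_{6,-1})(Ω₁) = -0.57179 + 0.04118j ; Y_{6,-1}(Ω₂) = 0.22865 - 0.10902j ; Δ = -0.12625 + 0.07175j
  [+0]  conj(Y_{6,0})(Ω₁) = 0.11788 + 0.00000j ; Y_{6,0}(Ω₂) = 0.23164 + 0.00000j ; Δ = 0.02731 + 0.00000j
  [+1]  conj(Y_{6,1})(Ω₁) = 0.57179 + 0.04118j ; Y_{6,1}(Ω₂) = -0.22865 - 0.10902j ; Δ = -0.12625 - 0.07175j
  [+2]  conj(Y_{6,2})(Ω₁) = 0.39269 + 0.05686j ; Y_{6,2}(Ω₂) = -0.18484 - 0.22811j ; Δ = -0.05961 - 0.10009j
  [+3]  conj(Y_{6,3})(Ω₁) = 0.14746 + 0.03231j ; Y_{6,3}(Ω₂) = 0.03031 + 0.12601j ; Δ = 0.00040 + 0.01956j
  [+4]  conj(Y_{6,4})(Ω₁) = 0.03594 + 0.01063j ; Y_{6,4}(Ω₂) = -0.08734 + 0.41214j ; Δ = -0.00752 + 0.01388j
  [+5]  conj(Y_{6,5})(Ω₁) = 0.00584 + 0.00219j ; Y_{6,5}(Ω₂) = -0.21475 + 0.28031j ; Δ = -0.00187 + 0.00116j
  [+6]  conj(Y_{6,6})(Ω₁) = 0.00057 + 0.00026j ; Y_{6,6}(Ω₂) = -0.12931 + 0.06604j ; Δ = -0.00009 + 0.00000j
Total Σ_m = -0.36259 - 0.00000j. Multiply by 0.966644: -0.35049 - 0.00000j. P_6(cos γ) = -0.350493

-0.350493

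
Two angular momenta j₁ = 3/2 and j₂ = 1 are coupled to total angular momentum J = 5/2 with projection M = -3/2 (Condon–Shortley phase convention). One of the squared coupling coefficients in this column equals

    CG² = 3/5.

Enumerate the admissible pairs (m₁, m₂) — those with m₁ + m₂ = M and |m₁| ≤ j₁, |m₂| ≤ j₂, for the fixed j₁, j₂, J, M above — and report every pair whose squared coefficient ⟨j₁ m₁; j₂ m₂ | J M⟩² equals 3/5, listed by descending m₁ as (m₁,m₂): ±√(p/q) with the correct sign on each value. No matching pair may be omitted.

Admissible pairs with m₁+m₂ = M = -3/2: (-3/2,0), (-1/2,-1)
  (m₁,m₂)=(-1/2,-1): CG² = 3/5, CG = +√(3/5)   ← matches the target
  (m₁,m₂)=(-3/2,0): CG² = 2/5, CG = +√(2/5)
Pairs with CG² = 3/5: (-1/2,-1): +√(3/5)

(-1/2,-1): +√(3/5)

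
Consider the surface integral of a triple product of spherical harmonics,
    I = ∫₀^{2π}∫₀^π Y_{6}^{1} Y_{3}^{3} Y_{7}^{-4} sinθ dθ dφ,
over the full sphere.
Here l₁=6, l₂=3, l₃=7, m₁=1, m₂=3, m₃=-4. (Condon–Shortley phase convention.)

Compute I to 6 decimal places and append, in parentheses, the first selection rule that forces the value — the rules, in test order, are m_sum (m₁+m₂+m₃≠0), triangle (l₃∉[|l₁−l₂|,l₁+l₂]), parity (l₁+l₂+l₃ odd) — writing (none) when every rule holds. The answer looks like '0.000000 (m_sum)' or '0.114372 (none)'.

-0.190770 (none)

Rules hold: Σm=0, L=16 even, 3≤7≤9.
N = 13·7·15 = 1365
Δ = 2!·10!·4!/17! = 1/2042040
Racah Σ t=0..2: t=0:+1/207360 t=1:−1/57600 t=2:+1/207360 = -1/129600
⇒ 3j(6 3 7; 0 0 0)² = 168/12155, sgn +1
Racah Σ t=2..2: t=2:+1/1451520 = 1/1451520
⇒ 3j(6 3 7; 1 3 -4)² = 75/3094, sgn -1
4πI² = N·(3j₀)²·(3jₘ)² = 18900/41327
I = -1·√(0.457328/4π) = -0.19076954
No selection rule forces the value: the integral is nonzero (none).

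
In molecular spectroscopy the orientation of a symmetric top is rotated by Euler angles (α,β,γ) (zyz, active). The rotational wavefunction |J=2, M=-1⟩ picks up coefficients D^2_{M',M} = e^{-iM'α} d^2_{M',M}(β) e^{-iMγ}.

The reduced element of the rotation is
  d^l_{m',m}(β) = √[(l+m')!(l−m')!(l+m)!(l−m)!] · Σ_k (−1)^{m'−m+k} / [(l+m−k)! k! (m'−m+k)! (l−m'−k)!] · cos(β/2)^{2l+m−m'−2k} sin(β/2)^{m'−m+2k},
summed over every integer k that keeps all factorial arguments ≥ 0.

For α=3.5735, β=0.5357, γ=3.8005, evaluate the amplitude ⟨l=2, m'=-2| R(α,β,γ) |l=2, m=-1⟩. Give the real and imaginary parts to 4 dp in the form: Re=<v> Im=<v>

D^2_{-2,-1}(3.5735,0.5357,3.8005) = e^{-i·-2·3.5735}·d^2_{-2,-1}(0.5357)·e^{-i·-1·3.8005}. Compute d first:
With c≡cos(β/2)=0.964342 and s≡sin(β/2)=0.264659, N=[1·24·1·6]^{1/2}=12.000000
Admissible k: 1..1 (factorial args all ≥0)
  k=1: (−1)^0·12.0000/(6)·0.9643^3·0.2647^1 = +0.474690
d^2_{-2,-1}(0.5357) = +0.474690
D = (+0.649542+0.760326i)·(+0.474690)·(-0.790662-0.612253i) = -0.022812-0.474141i

Re=-0.0228 Im=-0.4741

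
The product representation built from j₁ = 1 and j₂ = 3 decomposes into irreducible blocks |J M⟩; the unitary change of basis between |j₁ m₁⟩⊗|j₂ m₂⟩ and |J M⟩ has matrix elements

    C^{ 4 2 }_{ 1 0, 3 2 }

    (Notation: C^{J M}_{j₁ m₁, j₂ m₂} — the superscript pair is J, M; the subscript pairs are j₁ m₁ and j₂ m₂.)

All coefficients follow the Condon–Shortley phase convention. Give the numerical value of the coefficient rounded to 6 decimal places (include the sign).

√[9·0!2!6!/9! · 1!1!5!1!6!2!] = √(43200/7)
  +(−1)^0/∏(0,0,1,5,1,1)! = 1/120  (running 1/120)
⟨..|..⟩ = √(43200/7)·(1/120) = +0.654654

+0.654654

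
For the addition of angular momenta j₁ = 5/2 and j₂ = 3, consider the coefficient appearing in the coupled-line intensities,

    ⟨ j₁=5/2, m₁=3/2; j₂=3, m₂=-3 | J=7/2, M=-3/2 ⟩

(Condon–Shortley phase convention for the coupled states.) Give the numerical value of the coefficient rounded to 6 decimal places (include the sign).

+0.534522

j₁+j₂−J=2  J+j₁−j₂=3  J−j₁+j₂=4  j₁+j₂+J+1=10
(j₁±m₁, j₂±m₂, J±M) = (4,1,0,6,2,5)
P² = 18432/7
sum k=0..0:
  [0] +1/96 = 1/96
S = 1/96
C² = P²·S² = 2/7 ; C = +0.534522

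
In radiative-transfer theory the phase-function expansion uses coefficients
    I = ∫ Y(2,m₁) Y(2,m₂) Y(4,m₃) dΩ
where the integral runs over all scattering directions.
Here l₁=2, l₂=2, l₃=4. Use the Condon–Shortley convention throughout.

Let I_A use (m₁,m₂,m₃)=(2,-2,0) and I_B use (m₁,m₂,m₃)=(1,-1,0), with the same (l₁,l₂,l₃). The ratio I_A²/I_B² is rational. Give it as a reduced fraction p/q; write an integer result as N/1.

Shared (l₁,l₂,l₃)=(2,2,4): N and (l;000)² cancel in I_A²/I_B².
A: Δ = 0!·4!·4!/9! = 1/630; Racah Σ t=0..0: t=0:+1/576 = 1/576; ⇒ 3j(2 2 4; 2 -2 0)² = 1/630, sgn +1
B: Δ = 0!·4!·4!/9! = 1/630; Racah Σ t=0..0: t=0:+1/36 = 1/36; ⇒ 3j(2 2 4; 1 -1 0)² = 8/315, sgn +1
I_A²/I_B² = (1/630)/(8/315) = 1/16

1/16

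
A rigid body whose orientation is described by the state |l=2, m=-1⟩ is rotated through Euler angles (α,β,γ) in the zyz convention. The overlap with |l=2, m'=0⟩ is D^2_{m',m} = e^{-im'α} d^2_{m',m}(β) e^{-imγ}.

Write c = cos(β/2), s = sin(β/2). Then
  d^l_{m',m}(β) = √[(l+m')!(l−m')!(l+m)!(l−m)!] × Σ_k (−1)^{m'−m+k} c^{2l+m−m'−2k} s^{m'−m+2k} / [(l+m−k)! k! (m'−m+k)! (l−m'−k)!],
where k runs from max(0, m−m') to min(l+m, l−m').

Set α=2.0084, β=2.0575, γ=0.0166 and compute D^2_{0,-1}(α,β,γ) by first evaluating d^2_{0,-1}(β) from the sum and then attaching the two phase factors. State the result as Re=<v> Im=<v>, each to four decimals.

First d^2_{0,-1}(β=2.0575), then the phase factors e^{-i(0)α} and e^{-i(-1)γ}:
With c≡cos(β/2)=0.515890 and s≡sin(β/2)=0.856655, N=[2·2·1·6]^{1/2}=4.898979
k∈{0,1} keeps every argument non-negative
  k=0: (−1)^1·4.8990/(2)·0.5159^3·0.8567^1 = -0.288106
  k=1: (−1)^2·4.8990/(2)·0.5159^1·0.8567^3 = +0.794420
d^2_{0,-1}(2.0575) = -0.288106 +0.794420 = +0.506314
D = (+1.000000+0.000000i)·(+0.506314)·(+0.999862+0.016599i) = +0.506244+0.008404i

Re=0.5062 Im=0.0084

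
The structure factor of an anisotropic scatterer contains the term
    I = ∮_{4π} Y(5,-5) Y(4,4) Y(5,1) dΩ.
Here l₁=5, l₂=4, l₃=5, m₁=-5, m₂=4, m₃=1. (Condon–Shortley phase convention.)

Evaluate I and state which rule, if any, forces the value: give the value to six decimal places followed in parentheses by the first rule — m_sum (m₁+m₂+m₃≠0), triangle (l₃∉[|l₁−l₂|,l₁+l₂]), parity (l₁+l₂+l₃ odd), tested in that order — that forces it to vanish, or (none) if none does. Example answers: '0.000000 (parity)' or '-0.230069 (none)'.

m-sum 0 ✓  L=14 even ✓  1≤5≤9 ✓
Π(2lᵢ+1) = 11×9×11 = 1089
triangle coeff Δ(5,4,5) = 1/3153150
Σ_t [0,4]: t=0:+1/69120 t=1:−1/1728 t=2:+1/576 t=3:−1/1728 t=4:+1/69120 = 7/11520
(3j)²=2/143 [(5 4 5; 0 0 0)], sign=-1
Σ_t [4,4]: t=4:+1/414720 = 1/414720
(3j)²=2/429 [(5 4 5; -5 4 1)], sign=+1
⇒ 4πI² = 12/169
I = (-1)√(12/169/(4π)) = -0.07516962
No selection rule forces the value: the integral is nonzero (none).

-0.075170 (none)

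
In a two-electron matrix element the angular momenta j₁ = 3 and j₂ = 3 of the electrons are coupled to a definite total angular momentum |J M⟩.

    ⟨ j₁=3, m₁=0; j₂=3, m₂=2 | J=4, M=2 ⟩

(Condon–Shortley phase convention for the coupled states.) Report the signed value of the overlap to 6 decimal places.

triangle: 2!*4!*4!/11! = 1152/39916800
(j±m)!: 3!*3!*5!*1!*6!*2! = 6220800
prefactor² = (2J+1)*Δ*N² = 124416/77
  k=1: −1/(1!*1!*2!*4!*2!*0!) = -1/96
  k=2: +1/(2!*0!*1!*3!*3!*1!) = 1/72
Σ = 1/288  ⇒  CG² = 124416/77*(1/288)² = 3/154
CG = +√(3/154) = +0.139573

+0.139573  (= +√(3/154))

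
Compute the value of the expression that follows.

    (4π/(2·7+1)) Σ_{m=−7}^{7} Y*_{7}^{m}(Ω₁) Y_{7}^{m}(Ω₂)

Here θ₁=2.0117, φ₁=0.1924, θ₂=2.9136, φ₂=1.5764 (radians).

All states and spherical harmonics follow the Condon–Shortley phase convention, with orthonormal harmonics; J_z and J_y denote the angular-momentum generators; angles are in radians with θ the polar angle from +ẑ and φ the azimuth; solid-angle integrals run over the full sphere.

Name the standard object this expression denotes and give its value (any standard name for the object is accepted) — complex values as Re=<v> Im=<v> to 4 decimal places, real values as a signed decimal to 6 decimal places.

Legendre polynomial (addition theorem), +0.119570

This sum is the spherical-harmonic addition theorem: it equals the Legendre polynomial P_l(cos γ) of the angle γ between the two directions.
Addition theorem: P_7(cos γ) = (4π/15) Σ_m Y*_{lm}(Ω₁) Y_{lm}(Ω₂), m = −7…7:
  m=-7: Y*=(0.054956, 0.241228)  Y=(0.000001, 0.000015)  product (-0.000004, 0.000001)
  m=-6: Y*=(-0.176685, -0.399507)  Y=(0.000243, -0.000008)  product (-0.000046, -0.000096)
  m=-5: Y*=(0.173605, 0.249028)  Y=(-0.000069, -0.002453)  product (0.000599, -0.000443)
  m=-4: Y*=(0.095151, 0.092191)  Y=(-0.017413, 0.000390)  product (-0.001693, -0.001568)
  m=-3: Y*=(-0.293288, -0.190982)  Y=(0.001485, 0.088302)  product (0.016429, -0.026182)
  m=-2: Y*=(0.014694, 0.005951)  Y=(0.306611, -0.003436)  product (0.004526, 0.001774)
  m=-1: Y*=(0.326565, 0.063618)  Y=(-0.003555, -0.634359)  product (0.039196, -0.207386)
  m=+0: Y*=(-0.057527, -0.000000)  Y=(-0.429595, 0.000000)  product (0.024713, 0.000000)
  m=+1: Y*=(-0.326565, 0.063618)  Y=(0.003555, -0.634359)  product (0.039196, 0.207386)
  m=+2: Y*=(0.014694, -0.005951)  Y=(0.306611, 0.003436)  product (0.004526, -0.001774)
  m=+3: Y*=(0.293288, -0.190982)  Y=(-0.001485, 0.088302)  product (0.016429, 0.026182)
  m=+4: Y*=(0.095151, -0.092191)  Y=(-0.017413, -0.000390)  product (-0.001693, 0.001568)
  m=+5: Y*=(-0.173605, 0.249028)  Y=(0.000069, -0.002453)  product (0.000599, 0.000443)
  m=+6: Y*=(-0.176685, 0.399507)  Y=(0.000243, 0.000008)  product (-0.000046, 0.000096)
  m=+7: Y*=(-0.054956, 0.241228)  Y=(-0.000001, 0.000015)  product (-0.000004, -0.000001)
Accumulated sum (0.142727, 0.000000); after 4π/(2l+1) scaling, (0.119570, 0.000000) ⇒ P_7 = 0.119570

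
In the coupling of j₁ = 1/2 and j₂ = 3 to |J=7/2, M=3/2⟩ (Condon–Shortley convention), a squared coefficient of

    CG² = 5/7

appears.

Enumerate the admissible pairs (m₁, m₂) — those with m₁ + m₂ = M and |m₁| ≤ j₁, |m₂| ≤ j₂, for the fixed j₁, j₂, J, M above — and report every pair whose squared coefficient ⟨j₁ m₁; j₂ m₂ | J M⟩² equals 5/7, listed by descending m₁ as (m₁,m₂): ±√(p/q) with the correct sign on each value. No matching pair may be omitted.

(1/2,1): +√(5/7)

Admissible pairs with m₁+m₂ = M = 3/2: (-1/2,2), (1/2,1)
  (m₁,m₂)=(1/2,1): CG² = 5/7, CG = +√(5/7)   ← matches the target
  (m₁,m₂)=(-1/2,2): CG² = 2/7, CG = +√(2/7)
Pairs with CG² = 5/7: (1/2,1): +√(5/7)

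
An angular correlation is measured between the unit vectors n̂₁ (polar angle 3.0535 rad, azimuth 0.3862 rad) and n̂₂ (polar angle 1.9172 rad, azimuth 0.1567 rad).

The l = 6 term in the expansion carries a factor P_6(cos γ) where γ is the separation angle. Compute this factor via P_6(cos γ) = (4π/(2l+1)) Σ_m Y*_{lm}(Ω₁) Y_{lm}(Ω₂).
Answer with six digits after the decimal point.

0.310761

Term-by-term m-sum for l=6 (normalisation 4π/13 = 0.966644):
  m=-6: Y*=-0.00000 + 0.00000j  Y=0.19726 - 0.27020j  product 0.00000 + 0.00000j
  m=-5: Y*=0.00000 - 0.00001j  Y=-0.29635 + 0.29523j  product 0.00000 + 0.00000j
  m=-4: Y*=0.00001 + 0.00021j  Y=0.06061 - 0.04390j  product 0.00001 + 0.00001j
  m=-3: Y*=-0.00140 - 0.00320j  Y=0.28418 - 0.14439j  product -0.00086 - 0.00071j
  m=-2: Y*=0.02822 + 0.02750j  Y=-0.17445 + 0.05654j  product -0.00648 - 0.00320j
  m=-1: Y*=-0.25831 - 0.10503j  Y=-0.25735 + 0.04066j  product 0.07075 + 0.01653j
  m=+0: Y*=0.93588 + 0.00000j  Y=0.20798 + 0.00000j  product 0.19465 + 0.00000j
  m=+1: Y*=0.25831 - 0.10503j  Y=0.25735 + 0.04066j  product 0.07075 - 0.01653j
  m=+2: Y*=0.02822 - 0.02750j  Y=-0.17445 - 0.05654j  product -0.00648 + 0.00320j
  m=+3: Y*=0.00140 - 0.00320j  Y=-0.28418 - 0.14439j  product -0.00086 + 0.00071j
  m=+4: Y*=0.00001 - 0.00021j  Y=0.06061 + 0.04390j  product 0.00001 - 0.00001j
  m=+5: Y*=-0.00000 - 0.00001j  Y=0.29635 + 0.29523j  product 0.00000 - 0.00000j
  m=+6: Y*=-0.00000 - 0.00000j  Y=0.19726 + 0.27020j  product 0.00000 - 0.00000j
Σ over m = 0.32148 - 0.00000j; ×(4π/13) → 0.31076 - 0.00000j. Real part: 0.310761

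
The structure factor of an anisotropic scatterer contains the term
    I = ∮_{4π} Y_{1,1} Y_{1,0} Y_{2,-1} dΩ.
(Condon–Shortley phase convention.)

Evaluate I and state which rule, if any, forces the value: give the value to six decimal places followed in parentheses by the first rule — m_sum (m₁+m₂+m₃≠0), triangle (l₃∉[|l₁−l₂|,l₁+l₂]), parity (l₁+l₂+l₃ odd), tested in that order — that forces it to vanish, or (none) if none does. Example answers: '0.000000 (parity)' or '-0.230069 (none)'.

m-sum 0 ✓  L=4 even ✓  0≤2≤2 ✓
Π(2lᵢ+1) = 3×3×5 = 45
triangle coeff Δ(1,1,2) = 1/30
Σ_t [0,0]: t=0:+1/1 = 1/1
(3j)²=2/15 [(1 1 2; 0 0 0)], sign=+1
Σ_t [0,0]: t=0:+1/2 = 1/2
(3j)²=1/10 [(1 1 2; 1 0 -1)], sign=-1
⇒ 4πI² = 3/5
I = (-1)√(3/5/(4π)) = -0.21850969
No selection rule forces the value: the integral is nonzero (none).

-0.218510 (none)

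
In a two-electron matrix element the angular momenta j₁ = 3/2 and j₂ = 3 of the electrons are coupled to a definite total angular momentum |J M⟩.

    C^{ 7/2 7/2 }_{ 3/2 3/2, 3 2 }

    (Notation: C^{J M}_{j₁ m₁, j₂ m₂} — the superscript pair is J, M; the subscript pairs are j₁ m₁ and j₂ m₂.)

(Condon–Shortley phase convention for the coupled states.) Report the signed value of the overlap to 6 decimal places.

j₁+j₂−J=1  J+j₁−j₂=2  J−j₁+j₂=5  j₁+j₂+J+1=9
(j₁±m₁, j₂±m₂, J±M) = (3,0,5,1,7,0)
P² = 19200
sum k=0..0:
  [0] +1/240 = 1/240
S = 1/240
C² = P²·S² = 1/3 ; C = +0.577350

+√(1/3) ≈ +0.577350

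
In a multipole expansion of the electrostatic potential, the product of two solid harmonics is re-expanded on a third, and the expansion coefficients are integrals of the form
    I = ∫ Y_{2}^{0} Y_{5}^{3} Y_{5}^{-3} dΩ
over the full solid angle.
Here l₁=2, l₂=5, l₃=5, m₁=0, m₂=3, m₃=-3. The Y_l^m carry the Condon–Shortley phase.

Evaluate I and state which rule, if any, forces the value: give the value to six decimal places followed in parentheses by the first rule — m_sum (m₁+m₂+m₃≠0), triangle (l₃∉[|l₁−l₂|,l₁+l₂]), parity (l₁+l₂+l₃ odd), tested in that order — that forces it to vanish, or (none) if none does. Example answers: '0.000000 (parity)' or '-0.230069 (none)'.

m-sum 0 ✓  L=12 even ✓  3≤5≤7 ✓
Π(2lᵢ+1) = 5×11×11 = 605
triangle coeff Δ(2,5,5) = 1/38610
Σ_t [0,2]: t=0:+1/2880 t=1:−1/576 t=2:+1/2880 = -1/960
(3j)²=10/429 [(2 5 5; 0 0 0)], sign=+1
Σ_t [0,2]: t=0:+1/161280 t=1:−1/5040 t=2:+1/5760 = -1/53760
(3j)²=1/4290 [(2 5 5; 0 3 -3)], sign=-1
⇒ 4πI² = 5/1521
I = (-1)√(5/1521/(4π)) = -0.01617393
No selection rule forces the value: the integral is nonzero (none).

-0.016174 (none)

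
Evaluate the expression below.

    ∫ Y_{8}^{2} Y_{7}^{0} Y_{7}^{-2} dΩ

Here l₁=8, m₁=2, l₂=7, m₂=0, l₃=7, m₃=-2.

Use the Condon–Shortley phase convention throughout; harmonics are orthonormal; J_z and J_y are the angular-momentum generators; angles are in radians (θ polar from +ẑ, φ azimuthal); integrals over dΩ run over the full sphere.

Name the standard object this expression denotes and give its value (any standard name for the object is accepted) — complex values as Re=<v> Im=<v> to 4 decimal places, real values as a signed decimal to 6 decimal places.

Gaunt coefficient, -0.040813

This is a Gaunt coefficient — the integral of a triple product of spherical harmonics over the sphere.
Checks pass: Σm=0; 22 even; l₃=7∈[1,15].
(2·8+1)(2·7+1)(2·7+1) = 3825
Δ: 8! 8! 6! / 23! → 1/22086194130
sum: t=1:−1/18289152000 t=2:+1/248832000 t=3:−1/24883200 t=4:+1/11943936 t=5:−1/24883200 t=6:+1/248832000 t=7:−1/18289152000 = 11/975421440
3j²(8 7 7; 0 0 0) = Δ·Π!·Σ² = 1750/289731  (sign -1)
sum: t=1:−1/2612736000 t=2:+1/99532800 t=3:−1/24883200 t=4:+1/29859840 t=5:−1/174182400 t=6:+1/6967296000 = -11/4180377600
3j²(8 7 7; 2 0 -2) = Δ·Π!·Σ² = 175/193154  (sign +1)
combine: 4πI² = 3825·1750/289731·175/193154 = 11484375/548653937
take √, sign -1: I = -0.04081309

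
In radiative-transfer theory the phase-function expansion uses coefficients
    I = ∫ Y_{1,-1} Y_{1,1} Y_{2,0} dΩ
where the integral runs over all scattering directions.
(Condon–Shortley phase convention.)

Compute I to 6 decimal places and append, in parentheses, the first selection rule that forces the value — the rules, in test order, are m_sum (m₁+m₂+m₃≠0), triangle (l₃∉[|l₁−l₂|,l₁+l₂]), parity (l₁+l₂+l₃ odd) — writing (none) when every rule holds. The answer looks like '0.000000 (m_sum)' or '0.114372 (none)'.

0.126157 (none)

Rules hold: Σm=0, L=4 even, 0≤2≤2.
N = 3·3·5 = 45
Δ = 0!·2!·2!/5! = 1/30
Racah Σ t=0..0: t=0:+1/1 = 1/1
⇒ 3j(1 1 2; 0 0 0)² = 2/15, sgn +1
Racah Σ t=0..0: t=0:+1/4 = 1/4
⇒ 3j(1 1 2; -1 1 0)² = 1/30, sgn +1
4πI² = N·(3j₀)²·(3jₘ)² = 1/5
I = +1·√(0.2/4π) = 0.12615663
No selection rule forces the value: the integral is nonzero (none).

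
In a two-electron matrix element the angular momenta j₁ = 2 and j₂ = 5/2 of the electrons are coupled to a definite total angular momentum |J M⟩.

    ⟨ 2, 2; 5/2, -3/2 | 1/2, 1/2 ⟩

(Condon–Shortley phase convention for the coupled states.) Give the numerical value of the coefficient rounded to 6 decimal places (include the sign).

j₁+j₂−J=4  J+j₁−j₂=0  J−j₁+j₂=1  j₁+j₂+J+1=6
(j₁±m₁, j₂±m₂, J±M) = (4,0,1,4,1,0)
P² = 192/5
sum k=0..0:
  [0] +1/24 = 1/24
S = 1/24
C² = P²·S² = 1/15 ; C = +0.258199

+√(1/15) = +0.258199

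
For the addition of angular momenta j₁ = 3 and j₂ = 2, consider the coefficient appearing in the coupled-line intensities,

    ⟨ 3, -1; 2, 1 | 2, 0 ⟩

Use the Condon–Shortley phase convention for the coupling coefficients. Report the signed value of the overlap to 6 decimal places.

+√(1/7) ≈ +0.377964

triangle: 3!·3!·1!/8! = 36/40320
(j±m)!: 2!·4!·3!·1!·2!·2! = 1152
prefactor² = (2J+1)·Δ·N² = 36/7
  k=2: +1/(2!·1!·2!·1!·1!·0!) = 1/4
  k=3: −1/(3!·0!·1!·0!·2!·1!) = -1/12
Σ = 1/6  ⇒  CG² = 36/7·(1/6)² = 1/7
CG = +√(1/7) = +0.377964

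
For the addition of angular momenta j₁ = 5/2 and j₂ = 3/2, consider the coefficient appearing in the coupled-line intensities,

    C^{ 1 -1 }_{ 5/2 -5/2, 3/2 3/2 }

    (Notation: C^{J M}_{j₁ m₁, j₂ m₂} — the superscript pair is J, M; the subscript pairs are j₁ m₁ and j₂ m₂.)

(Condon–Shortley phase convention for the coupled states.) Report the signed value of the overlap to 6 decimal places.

√[3·3!2!0!/6! · 0!5!3!0!0!2!] = √(72)
  +(−1)^3/∏(3,0,2,0,0,0)! = -1/12  (running -1/12)
⟨..|..⟩ = √(72)·(-1/12) = -0.707107

-0.707107  (= −√(1/2))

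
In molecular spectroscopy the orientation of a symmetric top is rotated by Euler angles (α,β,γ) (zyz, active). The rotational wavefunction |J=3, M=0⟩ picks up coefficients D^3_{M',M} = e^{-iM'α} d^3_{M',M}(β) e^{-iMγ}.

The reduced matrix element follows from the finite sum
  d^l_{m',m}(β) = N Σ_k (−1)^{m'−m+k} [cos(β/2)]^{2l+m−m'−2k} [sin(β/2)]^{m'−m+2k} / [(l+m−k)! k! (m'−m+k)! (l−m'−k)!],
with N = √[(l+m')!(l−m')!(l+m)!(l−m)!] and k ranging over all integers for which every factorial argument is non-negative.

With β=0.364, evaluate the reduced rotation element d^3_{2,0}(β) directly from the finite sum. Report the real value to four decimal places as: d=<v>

d=0.1622

d^3_{2,0}(β=0.3640) via the finite sum:
Half-angle: c=0.983484, s=0.180997. N=√(120·1·6·6)=65.726707
k∈{0,1} keeps every argument non-negative
  k=0: (−1)^2·65.7267/(12)·0.9835^4·0.1810^2 = +0.167869
  k=1: (−1)^3·65.7267/(12)·0.9835^2·0.1810^4 = -0.005686
d^3_{2,0}(0.3640) = +0.167869 -0.005686 = +0.162184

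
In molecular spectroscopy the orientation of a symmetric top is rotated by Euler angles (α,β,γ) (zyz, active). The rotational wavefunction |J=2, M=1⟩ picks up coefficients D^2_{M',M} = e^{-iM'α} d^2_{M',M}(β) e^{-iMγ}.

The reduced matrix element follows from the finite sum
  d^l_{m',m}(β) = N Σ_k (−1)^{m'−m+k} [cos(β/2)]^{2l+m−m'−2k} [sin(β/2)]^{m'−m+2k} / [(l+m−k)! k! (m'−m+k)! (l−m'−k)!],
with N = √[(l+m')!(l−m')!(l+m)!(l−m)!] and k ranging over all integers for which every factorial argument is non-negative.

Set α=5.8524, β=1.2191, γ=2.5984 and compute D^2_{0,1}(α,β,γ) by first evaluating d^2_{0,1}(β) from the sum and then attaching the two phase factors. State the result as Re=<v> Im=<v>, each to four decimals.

First d^2_{0,1}(β=1.2191), then the phase factors e^{-i(0)α} and e^{-i(1)γ}:
c=cos(1.219100/2)=0.819906, s=sin(1.219100/2)=0.572499; N=√[2·2·6·1]=4.898979
k: max(0,(1)−(0))=1 … min(2+(1),2−(0))=2
  k=1: (−1)^0·4.8990/(2)·0.8199^3·0.5725^1 = +0.772933
  k=2: (−1)^1·4.8990/(2)·0.8199^1·0.5725^3 = -0.376845
d^2_{0,1}(1.2191) = +0.772933 -0.376845 = +0.396088
D = (+1.000000+0.000000i)·(+0.396088)·(-0.856063-0.516872i) = -0.339076-0.204727i

Re=-0.3391 Im=-0.2047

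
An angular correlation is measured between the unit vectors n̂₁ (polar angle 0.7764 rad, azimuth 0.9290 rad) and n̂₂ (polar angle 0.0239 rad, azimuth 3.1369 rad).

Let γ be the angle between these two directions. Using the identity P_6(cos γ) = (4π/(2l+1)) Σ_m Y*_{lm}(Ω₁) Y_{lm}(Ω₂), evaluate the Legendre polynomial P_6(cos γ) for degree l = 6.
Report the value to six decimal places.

-0.135971

Addition theorem: P_6(cos γ) = (4π/13) Σ_m Y*_{lm}(Ω₁) Y_{lm}(Ω₂), m = −6…6:
  m=-6: (0.043396, -0.037239) × (0.000000, 0.000000) = (0.000000, -0.000000)  (running Σ = (0.000000, -0.000000))
  m=-5: (-0.013581, -0.201230) × (-0.000000, -0.000000) = (0.000000, 0.000000)  (running Σ = (0.000000, 0.000000))
  m=-4: (-0.332092, -0.214931) × (0.000001, 0.000000) = (-0.000000, -0.000000)  (running Σ = (-0.000000, -0.000000))
  m=-3: (-0.389701, 0.144284) × (-0.000071, -0.000001) = (0.000028, -0.000010)  (running Σ = (0.000027, -0.000010))
  m=-2: (-0.017560, 0.059451) × (0.002971, 0.000028) = (-0.000054, 0.000176)  (running Σ = (-0.000026, 0.000166))
  m=-1: (-0.212103, -0.283811) × (-0.078537, -0.000369) = (0.016553, 0.022368)  (running Σ = (0.016527, 0.022534))
  m=0: (-0.171824, -0.000000) × (1.011016, 0.000000) = (-0.173717, -0.000000)  (running Σ = (-0.157190, 0.022534))
  m=1: (0.212103, -0.283811) × (0.078537, -0.000369) = (0.016553, -0.022368)  (running Σ = (-0.140637, 0.000166))
  m=2: (-0.017560, -0.059451) × (0.002971, -0.000028) = (-0.000054, -0.000176)  (running Σ = (-0.140691, -0.000010))
  m=3: (0.389701, 0.144284) × (0.000071, -0.000001) = (0.000028, 0.000010)  (running Σ = (-0.140663, -0.000000))
  m=4: (-0.332092, 0.214931) × (0.000001, -0.000000) = (-0.000000, 0.000000)  (running Σ = (-0.140663, 0.000000))
  m=5: (0.013581, -0.201230) × (0.000000, -0.000000) = (0.000000, -0.000000)  (running Σ = (-0.140663, -0.000000))
  m=6: (0.043396, 0.037239) × (0.000000, -0.000000) = (0.000000, 0.000000)  (running Σ = (-0.140663, 0.000000))
Total Σ_m = (-0.140663, 0.000000). Multiply by 0.966644: (-0.135971, 0.000000). P_6(cos γ) = -0.135971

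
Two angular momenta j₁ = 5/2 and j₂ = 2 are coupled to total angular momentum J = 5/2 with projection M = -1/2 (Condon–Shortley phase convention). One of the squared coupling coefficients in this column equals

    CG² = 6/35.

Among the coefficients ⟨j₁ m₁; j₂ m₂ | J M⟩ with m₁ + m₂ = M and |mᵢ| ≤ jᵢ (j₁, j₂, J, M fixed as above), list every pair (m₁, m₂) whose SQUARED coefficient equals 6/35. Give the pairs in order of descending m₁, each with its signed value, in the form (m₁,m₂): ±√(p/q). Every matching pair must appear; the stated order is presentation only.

Admissible pairs with m₁+m₂ = M = -1/2: (-5/2,2), (-3/2,1), (-1/2,0), (1/2,-1), (3/2,-2)
  (m₁,m₂)=(3/2,-2): CG² = 27/70, CG = +√(27/70)
  (m₁,m₂)=(1/2,-1): CG² = 0/1, CG = 0
  (m₁,m₂)=(-1/2,0): CG² = 8/35, CG = −√(8/35)
  (m₁,m₂)=(-3/2,1): CG² = 6/35, CG = +√(6/35)   ← matches the target
  (m₁,m₂)=(-5/2,2): CG² = 3/14, CG = +√(3/14)
Pairs with CG² = 6/35: (-3/2,1): +√(6/35)

(-3/2,1): +√(6/35)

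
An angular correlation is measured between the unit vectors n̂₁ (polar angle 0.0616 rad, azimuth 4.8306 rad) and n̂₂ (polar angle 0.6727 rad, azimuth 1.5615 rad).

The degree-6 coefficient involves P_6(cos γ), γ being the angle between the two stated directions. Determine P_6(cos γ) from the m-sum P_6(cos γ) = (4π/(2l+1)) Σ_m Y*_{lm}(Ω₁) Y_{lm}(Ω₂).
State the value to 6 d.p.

-0.259477

Term-by-term m-sum for l=6 (normalisation 4π/13 = 0.966644):
  term(m=-6) = +0.000000+0.000000i   from Y*(Ω₁)=-0.000000-0.000000i, Y(Ω₂)=-0.028229-0.001576i
  term(m=-5) = -0.000000-0.000000i   from Y*(Ω₁)=+0.000001-0.000001i, Y(Ω₂)=+0.005712-0.122806i
  term(m=-4) = +0.000014+0.000008i   from Y*(Ω₁)=+0.000045+0.000023i, Y(Ω₂)=+0.307913+0.011455i
  term(m=-3) = -0.000515-0.000207i   from Y*(Ω₁)=-0.000419+0.001132i, Y(Ω₂)=-0.012817+0.459461i
  term(m=-2) = +0.005586+0.001456i   from Y*(Ω₁)=-0.018982-0.004573i, Y(Ω₂)=-0.295629-0.005497i
  term(m=-1) = +0.039750+0.005096i   from Y*(Ω₁)=+0.023477-0.197678i, Y(Ω₂)=-0.001871+0.201307i
  term(m=+0) = -0.358101+0.000000i   from Y*(Ω₁)=+0.976978-0.000000i, Y(Ω₂)=-0.366539+0.000000i
  term(m=+1) = +0.039750-0.005096i   from Y*(Ω₁)=-0.023477-0.197678i, Y(Ω₂)=+0.001871+0.201307i
  term(m=+2) = +0.005586-0.001456i   from Y*(Ω₁)=-0.018982+0.004573i, Y(Ω₂)=-0.295629+0.005497i
  term(m=+3) = -0.000515+0.000207i   from Y*(Ω₁)=+0.000419+0.001132i, Y(Ω₂)=+0.012817+0.459461i
  term(m=+4) = +0.000014-0.000008i   from Y*(Ω₁)=+0.000045-0.000023i, Y(Ω₂)=+0.307913-0.011455i
  term(m=+5) = -0.000000+0.000000i   from Y*(Ω₁)=-0.000001-0.000001i, Y(Ω₂)=-0.005712-0.122806i
  term(m=+6) = +0.000000-0.000000i   from Y*(Ω₁)=-0.000000+0.000000i, Y(Ω₂)=-0.028229+0.001576i
Accumulated sum -0.268431-0.000000i; after 4π/(2l+1) scaling, -0.259477-0.000000i ⇒ P_6 = -0.259477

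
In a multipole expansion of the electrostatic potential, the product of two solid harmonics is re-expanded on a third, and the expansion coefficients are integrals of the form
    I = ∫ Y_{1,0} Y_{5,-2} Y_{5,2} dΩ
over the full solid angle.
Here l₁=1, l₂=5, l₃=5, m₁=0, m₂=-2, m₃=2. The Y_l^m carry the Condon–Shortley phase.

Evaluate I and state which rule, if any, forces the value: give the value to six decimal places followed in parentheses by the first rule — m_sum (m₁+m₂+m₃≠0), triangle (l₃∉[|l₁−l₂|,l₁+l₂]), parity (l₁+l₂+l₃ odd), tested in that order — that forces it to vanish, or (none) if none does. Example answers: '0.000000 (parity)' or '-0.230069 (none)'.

0.000000 (parity)

L=11 odd ⇒ parity kills the (l;000) factor ⇒ I = 0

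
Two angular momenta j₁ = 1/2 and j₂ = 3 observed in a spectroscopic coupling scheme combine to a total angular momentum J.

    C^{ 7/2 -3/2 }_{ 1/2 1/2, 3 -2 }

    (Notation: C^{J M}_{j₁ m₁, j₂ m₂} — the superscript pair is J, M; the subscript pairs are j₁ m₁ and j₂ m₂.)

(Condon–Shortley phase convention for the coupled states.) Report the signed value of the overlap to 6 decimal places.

triangle: 0!*1!*6!/8! = 720/40320
(j±m)!: 1!*0!*1!*5!*2!*5! = 28800
prefactor² = (2J+1)*Δ*N² = 28800/7
  k=0: +1/(0!*0!*0!*1!*1!*5!) = 1/120
Σ = 1/120  ⇒  CG² = 28800/7*(1/120)² = 2/7
CG = +√(2/7) = +0.534522

+√(2/7) = +0.534522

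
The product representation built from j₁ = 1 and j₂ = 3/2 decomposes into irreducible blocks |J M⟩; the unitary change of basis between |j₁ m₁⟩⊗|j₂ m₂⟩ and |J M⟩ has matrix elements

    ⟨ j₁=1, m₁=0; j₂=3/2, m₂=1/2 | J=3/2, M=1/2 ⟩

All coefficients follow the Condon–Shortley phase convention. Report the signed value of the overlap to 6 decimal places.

√[4·1!1!2!/5! · 1!1!2!1!2!1!] = √(4/15)
  +(−1)^0/∏(0,1,1,2,0,0)! = 1/2  (running 1/2)
  +(−1)^1/∏(1,0,0,1,1,1)! = -1  (running -1/2)
⟨..|..⟩ = √(4/15)·(-1/2) = -0.258199

−√(1/15) = -0.258199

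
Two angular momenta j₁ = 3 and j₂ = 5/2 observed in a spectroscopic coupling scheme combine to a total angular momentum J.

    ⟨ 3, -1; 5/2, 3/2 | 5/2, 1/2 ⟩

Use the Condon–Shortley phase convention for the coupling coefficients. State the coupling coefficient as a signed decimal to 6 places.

triangle: 3!×3!×2!/9! = 72/362880
(j±m)!: 2!×4!×4!×1!×3!×2! = 13824
prefactor² = (2J+1)×Δ×N² = 576/35
  k=2: +1/(2!×1!×2!×2!×1!×0!) = 1/8
  k=3: −1/(3!×0!×1!×1!×2!×1!) = -1/12
Σ = 1/24  ⇒  CG² = 576/35×(1/24)² = 1/35
CG = +√(1/35) = +0.169031

+0.169031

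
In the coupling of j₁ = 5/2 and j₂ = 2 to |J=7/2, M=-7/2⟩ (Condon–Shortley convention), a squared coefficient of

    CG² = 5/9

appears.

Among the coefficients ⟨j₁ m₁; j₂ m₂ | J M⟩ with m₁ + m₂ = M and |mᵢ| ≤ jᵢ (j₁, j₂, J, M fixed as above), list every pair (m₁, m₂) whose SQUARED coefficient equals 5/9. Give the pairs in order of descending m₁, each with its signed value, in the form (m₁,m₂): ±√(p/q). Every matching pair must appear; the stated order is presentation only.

Admissible pairs with m₁+m₂ = M = -7/2: (-5/2,-1), (-3/2,-2)
  (m₁,m₂)=(-3/2,-2): CG² = 4/9, CG = +√(4/9)
  (m₁,m₂)=(-5/2,-1): CG² = 5/9, CG = −√(5/9)   ← matches the target
Pairs with CG² = 5/9: (-5/2,-1): −√(5/9)

(-5/2,-1): −√(5/9)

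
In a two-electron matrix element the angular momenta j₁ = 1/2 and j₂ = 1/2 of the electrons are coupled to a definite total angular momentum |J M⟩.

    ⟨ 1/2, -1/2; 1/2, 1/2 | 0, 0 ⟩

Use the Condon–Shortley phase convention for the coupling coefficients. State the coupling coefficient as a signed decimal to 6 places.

√[1·1!0!0!/2! · 0!1!1!0!0!0!] = √(1/2)
  +(−1)^1/∏(1,0,0,0,0,0)! = -1  (running -1)
⟨..|..⟩ = √(1/2)·(-1) = -0.707107

−√(1/2) = -0.707107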